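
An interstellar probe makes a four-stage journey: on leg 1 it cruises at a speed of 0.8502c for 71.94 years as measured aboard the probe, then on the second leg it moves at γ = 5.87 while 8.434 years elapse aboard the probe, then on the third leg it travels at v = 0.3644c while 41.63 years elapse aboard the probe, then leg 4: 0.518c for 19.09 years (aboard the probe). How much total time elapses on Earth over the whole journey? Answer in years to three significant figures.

Δt = 253 years

Leg 1: γ = 1/√(1 − 0.8502²) = 1/√0.2772 = 1.899; Δt_1 = 1.899 × 71.94 = 136.6 years.
Leg 2: γ = 5.87; Δt_2 = 5.870 × 8.434 = 49.51 years.
Leg 3: γ = 1/√(1 − 0.3644²) = 1/√0.8672 = 1.074; Δt_3 = 1.074 × 41.63 = 44.70 years.
Leg 4: γ = 1/√(1 − 0.518²) = 1/√0.7317 = 1.169; Δt_4 = 1.169 × 19.09 = 22.32 years.
Total: 136.6 + 49.51 + 44.70 + 22.32 years.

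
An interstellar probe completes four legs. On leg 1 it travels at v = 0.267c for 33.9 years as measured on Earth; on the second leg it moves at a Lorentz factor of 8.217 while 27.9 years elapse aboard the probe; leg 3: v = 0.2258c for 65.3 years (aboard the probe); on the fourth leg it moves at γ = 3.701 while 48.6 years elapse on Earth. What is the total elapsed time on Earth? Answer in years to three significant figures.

Leg 1: 33.9 years is already measured on Earth.
Leg 2: γ = 8.217; Δt_2 = 8.217 × 27.9 = 229.3 years.
Leg 3: γ = 1/√(1 − 0.2258²) = 1/√0.9490 = 1.027; Δt_3 = 1.027 × 65.3 = 67.03 years.
Leg 4: 48.6 years is already measured on Earth.
Total: 33.90 + 229.3 + 67.03 + 48.60 years.

Δt = 379 years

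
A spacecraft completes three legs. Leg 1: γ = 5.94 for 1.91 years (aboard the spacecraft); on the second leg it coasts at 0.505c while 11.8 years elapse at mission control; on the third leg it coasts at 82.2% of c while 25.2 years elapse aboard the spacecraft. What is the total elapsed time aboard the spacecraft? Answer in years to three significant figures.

Leg 1: 1.91 years is already measured aboard the spacecraft.
Leg 2: γ = 1/√(1 − 0.505²) = 1/√0.7450 = 1.159; τ_2 = 11.8/1.159 = 10.18 years.
Leg 3: 25.2 years is already measured aboard the spacecraft.
Total: 1.910 + 10.18 + 25.20 years.

τ = 37.3 years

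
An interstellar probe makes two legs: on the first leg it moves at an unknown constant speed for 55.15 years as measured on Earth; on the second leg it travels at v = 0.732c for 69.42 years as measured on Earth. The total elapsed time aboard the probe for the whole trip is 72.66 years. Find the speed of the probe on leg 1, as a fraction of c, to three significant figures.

Leg 1: speed unknown; τ_1 = 55.15/γ_1.
Leg 2: γ = 1/√(1 − 0.732²) = 1/√0.4642 = 1.468; τ_2 = 69.42/1.468 = 47.30 years.
Total proper time: τ_1 + 47.30 = 72.66, so τ_1 = 72.66 − 47.30 = 25.36 years.
γ_1 = 55.15/25.36 = 2.174; β = √(1 − 1/γ²) = √0.7885.

β = 0.888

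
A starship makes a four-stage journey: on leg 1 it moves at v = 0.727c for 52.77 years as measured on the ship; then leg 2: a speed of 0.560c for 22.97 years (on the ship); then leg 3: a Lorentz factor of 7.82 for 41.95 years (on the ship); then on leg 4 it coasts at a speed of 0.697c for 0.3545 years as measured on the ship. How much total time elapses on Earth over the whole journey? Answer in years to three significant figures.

Leg 1: γ = 1/√(1 − 0.727²) = 1/√0.4715 = 1.456; Δt_1 = 1.456 × 52.77 = 76.85 years.
Leg 2: γ = 1/√(1 − 0.560²) = 1/√0.6864 = 1.207; Δt_2 = 1.207 × 22.97 = 27.73 years.
Leg 3: γ = 7.82; Δt_3 = 7.820 × 41.95 = 328.0 years.
Leg 4: γ = 1/√(1 − 0.697²) = 1/√0.5142 = 1.395; Δt_4 = 1.395 × 0.3545 = 0.4944 years.
Total: 76.85 + 27.73 + 328.0 + 0.4944 years.

Δt = 433 years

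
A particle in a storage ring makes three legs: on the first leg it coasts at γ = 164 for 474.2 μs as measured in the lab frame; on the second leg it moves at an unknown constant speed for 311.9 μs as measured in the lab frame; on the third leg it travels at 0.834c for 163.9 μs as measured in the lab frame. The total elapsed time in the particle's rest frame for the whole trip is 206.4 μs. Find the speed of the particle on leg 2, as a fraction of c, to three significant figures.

β = 0.932

Leg 1: γ = 164; τ_1 = 474.2/164.0 = 2.891 μs.
Leg 2: speed unknown; τ_2 = 311.9/γ_2.
Leg 3: γ = 1/√(1 − 0.834²) = 1/√0.3044 = 1.812; τ_3 = 163.9/1.812 = 90.43 μs.
Total proper time: 2.891 + τ_2 + 90.43 = 206.4, so τ_2 = 206.4 − 93.33 = 113.1 μs.
γ_2 = 311.9/113.1 = 2.758; β = √(1 − 1/γ²) = √0.8686.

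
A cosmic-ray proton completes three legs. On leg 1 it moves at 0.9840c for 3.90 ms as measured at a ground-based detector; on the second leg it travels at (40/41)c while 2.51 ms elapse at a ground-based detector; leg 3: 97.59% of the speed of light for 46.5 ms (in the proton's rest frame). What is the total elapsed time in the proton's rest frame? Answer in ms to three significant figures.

Leg 1: γ = 1/√(1 − 0.9840²) = 1/√0.03174 = 5.613; τ_1 = 3.90/5.613 = 0.6949 ms.
Leg 2: γ = 1/√(1 − (40/41)²) = 41/9 ≈ 4.556; τ_2 = 2.51/4.556 = 0.5510 ms.
Leg 3: 46.5 ms is already measured in the proton's rest frame.
Total: 0.6949 + 0.5510 + 46.50 ms.

τ = 47.7 ms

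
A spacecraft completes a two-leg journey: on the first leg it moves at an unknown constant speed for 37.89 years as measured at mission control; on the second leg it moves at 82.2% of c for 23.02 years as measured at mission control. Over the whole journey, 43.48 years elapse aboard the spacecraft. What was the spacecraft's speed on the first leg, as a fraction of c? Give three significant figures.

β = 0.598

Leg 1: speed unknown; τ_1 = 37.89/γ_1.
Leg 2: β = 0.822; γ = 1/√(1 − 0.822²) = 1/√0.3243 = 1.756; τ_2 = 23.02/1.756 = 13.11 years.
Total proper time: τ_1 + 13.11 = 43.48, so τ_1 = 43.48 − 13.11 = 30.37 years.
γ_1 = 37.89/30.37 = 1.248; β = √(1 − 1/γ²) = √0.3575.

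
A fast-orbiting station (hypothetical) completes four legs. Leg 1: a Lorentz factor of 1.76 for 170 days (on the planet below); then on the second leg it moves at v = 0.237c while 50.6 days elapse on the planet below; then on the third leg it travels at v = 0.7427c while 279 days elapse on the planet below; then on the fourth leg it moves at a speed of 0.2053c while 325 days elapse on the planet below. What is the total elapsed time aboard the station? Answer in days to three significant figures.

Leg 1: γ = 1.76; τ_1 = 170/1.760 = 96.59 days.
Leg 2: γ = 1/√(1 − 0.237²) = 1/√0.9438 = 1.029; τ_2 = 50.6/1.029 = 49.16 days.
Leg 3: γ = 1/√(1 − 0.7427²) = 1/√0.4484 = 1.493; τ_3 = 279/1.493 = 186.8 days.
Leg 4: γ = 1/√(1 − 0.2053²) = 1/√0.9579 = 1.022; τ_4 = 325/1.022 = 318.1 days.
Total: 96.59 + 49.16 + 186.8 + 318.1 days.

τ = 651 days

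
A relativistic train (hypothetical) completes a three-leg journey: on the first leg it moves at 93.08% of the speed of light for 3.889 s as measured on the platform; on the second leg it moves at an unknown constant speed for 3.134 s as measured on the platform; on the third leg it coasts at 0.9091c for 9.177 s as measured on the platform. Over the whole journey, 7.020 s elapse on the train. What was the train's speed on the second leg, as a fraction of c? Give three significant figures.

β = 0.824

Leg 1: β = 0.9308; γ = 1/√(1 − 0.9308²) = 1/√0.1336 = 2.736; τ_1 = 3.889/2.736 = 1.422 s.
Leg 2: speed unknown; τ_2 = 3.134/γ_2.
Leg 3: γ = 1/√(1 − 0.9091²) = 1/√0.1735 = 2.401; τ_3 = 9.177/2.401 = 3.823 s.
Total proper time: 1.422 + τ_2 + 3.823 = 7.020, so τ_2 = 7.020 − 5.244 = 1.776 s.
γ_2 = 3.134/1.776 = 1.765; β = √(1 − 1/γ²) = √0.6790.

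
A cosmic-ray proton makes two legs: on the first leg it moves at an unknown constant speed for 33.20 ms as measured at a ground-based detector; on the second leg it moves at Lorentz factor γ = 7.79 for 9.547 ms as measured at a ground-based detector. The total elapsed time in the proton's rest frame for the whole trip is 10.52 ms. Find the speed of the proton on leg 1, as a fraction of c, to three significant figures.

Leg 1: speed unknown; τ_1 = 33.20/γ_1.
Leg 2: γ = 7.79; τ_2 = 9.547/7.790 = 1.226 ms.
Total proper time: τ_1 + 1.226 = 10.52, so τ_1 = 10.52 − 1.226 = 9.294 ms.
γ_1 = 33.20/9.294 = 3.572; β = √(1 − 1/γ²) = √0.9216.

β = 0.960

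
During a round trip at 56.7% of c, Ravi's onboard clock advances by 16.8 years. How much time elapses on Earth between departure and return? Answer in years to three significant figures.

β = 0.567; γ = 1/√(1 − 0.567²) = 1/√0.6785 = 1.214
Earth-frame duration is the dilated interval: Δt = γτ = 1.214 × 16.8 years.

Δt = 20.4 years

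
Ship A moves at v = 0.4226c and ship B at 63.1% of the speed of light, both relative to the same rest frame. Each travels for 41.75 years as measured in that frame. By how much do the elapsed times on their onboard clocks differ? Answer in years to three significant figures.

|τ_A − τ_B| = 5.45 years

A: γ = 1/√(1 − 0.4226²) = 1/√0.8214 = 1.103; τ_A = 41.75/1.103 = 37.84 years.
B: β = 0.631; γ = 1/√(1 − 0.631²) = 1/√0.6018 = 1.289; τ_B = 41.75/1.289 = 32.39 years.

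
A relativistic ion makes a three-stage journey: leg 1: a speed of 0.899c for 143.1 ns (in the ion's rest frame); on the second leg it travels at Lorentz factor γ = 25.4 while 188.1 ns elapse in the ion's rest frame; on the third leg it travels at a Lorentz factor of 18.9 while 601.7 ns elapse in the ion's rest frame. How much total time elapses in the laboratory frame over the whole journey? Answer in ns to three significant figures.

Δt = 1.65×10⁴ ns

Leg 1: γ = 1/√(1 − 0.899²) = 1/√0.1918 = 2.283; Δt_1 = 2.283 × 143.1 = 326.8 ns.
Leg 2: γ = 25.4; Δt_2 = 25.40 × 188.1 = 4778 ns.
Leg 3: γ = 18.9; Δt_3 = 18.90 × 601.7 = 1.137×10⁴ ns.
Total: 326.8 + 4778 + 1.137×10⁴ ns.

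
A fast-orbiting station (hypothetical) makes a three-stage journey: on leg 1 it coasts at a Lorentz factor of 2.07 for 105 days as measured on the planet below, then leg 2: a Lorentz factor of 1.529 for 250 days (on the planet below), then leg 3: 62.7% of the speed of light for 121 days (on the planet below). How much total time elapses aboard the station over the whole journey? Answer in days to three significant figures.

Leg 1: γ = 2.07; τ_1 = 105/2.070 = 50.72 days.
Leg 2: γ = 1.529; τ_2 = 250/1.529 = 163.5 days.
Leg 3: β = 0.627; γ = 1/√(1 − 0.627²) = 1/√0.6069 = 1.284; τ_3 = 121/1.284 = 94.26 days.
Total: 50.72 + 163.5 + 94.26 days.

τ = 308 days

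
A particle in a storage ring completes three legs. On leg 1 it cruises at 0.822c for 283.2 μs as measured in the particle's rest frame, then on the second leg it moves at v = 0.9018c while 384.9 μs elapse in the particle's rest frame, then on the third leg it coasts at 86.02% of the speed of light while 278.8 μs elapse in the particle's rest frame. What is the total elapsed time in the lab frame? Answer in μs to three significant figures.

Leg 1: γ = 1/√(1 − 0.822²) = 1/√0.3243 = 1.756; Δt_1 = 1.756 × 283.2 = 497.3 μs.
Leg 2: γ = 1/√(1 − 0.9018²) = 1/√0.1868 = 2.314; Δt_2 = 2.314 × 384.9 = 890.7 μs.
Leg 3: β = 0.8602; γ = 1/√(1 − 0.8602²) = 1/√0.2601 = 1.961; Δt_3 = 1.961 × 278.8 = 546.7 μs.
Total: 497.3 + 890.7 + 546.7 μs.

Δt = 1930 μs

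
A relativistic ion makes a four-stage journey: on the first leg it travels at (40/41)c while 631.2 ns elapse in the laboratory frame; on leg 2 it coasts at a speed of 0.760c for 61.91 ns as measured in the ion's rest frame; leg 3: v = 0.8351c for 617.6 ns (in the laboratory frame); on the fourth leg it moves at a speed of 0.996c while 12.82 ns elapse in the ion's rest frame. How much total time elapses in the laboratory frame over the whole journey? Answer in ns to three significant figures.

Leg 1: 631.2 ns is already measured in the laboratory frame.
Leg 2: γ = 1/√(1 − 0.760²) = 1/√0.4224 = 1.539; Δt_2 = 1.539 × 61.91 = 95.26 ns.
Leg 3: 617.6 ns is already measured in the laboratory frame.
Leg 4: γ = 1/√(1 − 0.996²) = 1/√0.007984 = 11.19; Δt_4 = 11.19 × 12.82 = 143.5 ns.
Total: 631.2 + 95.26 + 617.6 + 143.5 ns.

Δt = 1490 ns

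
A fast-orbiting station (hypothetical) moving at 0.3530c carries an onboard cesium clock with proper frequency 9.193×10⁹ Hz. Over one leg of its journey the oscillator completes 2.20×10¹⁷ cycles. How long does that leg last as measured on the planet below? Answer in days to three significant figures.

Δt = 296 days

γ = 1/√(1 − 0.3530²) = 1/√0.8754 = 1.069
Proper time for N cycles: τ = N/f = 2.20×10¹⁷/(9.193×10⁹) = 2.393×10⁷ s = 277.0 days.
Lab-frame duration Δt = γτ = 1.069 × 277.0 = 296.0 days.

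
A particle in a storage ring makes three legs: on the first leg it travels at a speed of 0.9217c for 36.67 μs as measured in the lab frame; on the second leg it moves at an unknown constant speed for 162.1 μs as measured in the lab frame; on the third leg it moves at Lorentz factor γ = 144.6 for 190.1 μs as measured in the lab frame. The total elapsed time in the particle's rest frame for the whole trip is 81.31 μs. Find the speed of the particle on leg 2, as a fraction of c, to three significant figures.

β = 0.914

Leg 1: γ = 1/√(1 − 0.9217²) = 1/√0.1505 = 2.578; τ_1 = 36.67/2.578 = 14.22 μs.
Leg 2: speed unknown; τ_2 = 162.1/γ_2.
Leg 3: γ = 144.6; τ_3 = 190.1/144.6 = 1.315 μs.
Total proper time: 14.22 + τ_2 + 1.315 = 81.31, so τ_2 = 81.31 − 15.54 = 65.77 μs.
γ_2 = 162.1/65.77 = 2.465; β = √(1 − 1/γ²) = √0.8354.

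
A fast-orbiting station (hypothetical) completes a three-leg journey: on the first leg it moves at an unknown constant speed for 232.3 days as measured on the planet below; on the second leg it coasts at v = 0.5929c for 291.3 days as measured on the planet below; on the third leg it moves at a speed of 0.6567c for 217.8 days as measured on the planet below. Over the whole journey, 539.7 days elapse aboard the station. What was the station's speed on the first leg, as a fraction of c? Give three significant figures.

Leg 1: speed unknown; τ_1 = 232.3/γ_1.
Leg 2: γ = 1/√(1 − 0.5929²) = 1/√0.6485 = 1.242; τ_2 = 291.3/1.242 = 234.6 days.
Leg 3: γ = 1/√(1 − 0.6567²) = 1/√0.5687 = 1.326; τ_3 = 217.8/1.326 = 164.3 days.
Total proper time: τ_1 + 234.6 + 164.3 = 539.7, so τ_1 = 539.7 − 398.8 = 140.9 days.
γ_1 = 232.3/140.9 = 1.649; β = √(1 − 1/γ²) = √0.6323.

β = 0.795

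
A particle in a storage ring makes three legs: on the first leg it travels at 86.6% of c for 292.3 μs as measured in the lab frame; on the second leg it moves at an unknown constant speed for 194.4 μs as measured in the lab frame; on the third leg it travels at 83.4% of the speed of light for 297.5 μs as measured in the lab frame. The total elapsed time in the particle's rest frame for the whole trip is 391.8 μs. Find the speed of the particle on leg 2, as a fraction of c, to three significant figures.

β = 0.908

Leg 1: β = 0.866; γ = 1/√(1 − 0.866²) = 1/√0.2500 = 2.000; τ_1 = 292.3/2.000 = 146.2 μs.
Leg 2: speed unknown; τ_2 = 194.4/γ_2.
Leg 3: β = 0.834; γ = 1/√(1 − 0.834²) = 1/√0.3044 = 1.812; τ_3 = 297.5/1.812 = 164.1 μs.
Total proper time: 146.2 + τ_2 + 164.1 = 391.8, so τ_2 = 391.8 − 310.3 = 81.49 μs.
γ_2 = 194.4/81.49 = 2.386; β = √(1 − 1/γ²) = √0.8243.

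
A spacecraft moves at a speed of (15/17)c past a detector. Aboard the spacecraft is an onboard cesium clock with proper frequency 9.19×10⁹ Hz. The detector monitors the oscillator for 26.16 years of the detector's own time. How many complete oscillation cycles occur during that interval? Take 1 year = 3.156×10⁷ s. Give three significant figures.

γ = 1/√(1 − (15/17)²) = 17/8 = 2.125
During 26.16 years of lab time, the oscillator's proper time advances by τ = Δt/γ = 26.16/2.125 = 12.31 years = 3.885×10⁸ s.
N = f × τ = 9.19×10⁹ × 3.885×10⁸ = 3.571×10¹⁸.

N = 3.57×10¹⁸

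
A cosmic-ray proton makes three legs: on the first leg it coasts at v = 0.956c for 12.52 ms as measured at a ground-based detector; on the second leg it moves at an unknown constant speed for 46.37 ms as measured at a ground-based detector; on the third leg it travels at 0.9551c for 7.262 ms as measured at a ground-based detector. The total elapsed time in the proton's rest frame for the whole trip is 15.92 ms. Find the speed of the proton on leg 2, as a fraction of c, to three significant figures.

Leg 1: γ = 1/√(1 − 0.956²) = 1/√0.08606 = 3.409; τ_1 = 12.52/3.409 = 3.673 ms.
Leg 2: speed unknown; τ_2 = 46.37/γ_2.
Leg 3: γ = 1/√(1 − 0.9551²) = 1/√0.08778 = 3.375; τ_3 = 7.262/3.375 = 2.152 ms.
Total proper time: 3.673 + τ_2 + 2.152 = 15.92, so τ_2 = 15.92 − 5.825 = 10.10 ms.
γ_2 = 46.37/10.10 = 4.593; β = √(1 − 1/γ²) = √0.9526.

β = 0.976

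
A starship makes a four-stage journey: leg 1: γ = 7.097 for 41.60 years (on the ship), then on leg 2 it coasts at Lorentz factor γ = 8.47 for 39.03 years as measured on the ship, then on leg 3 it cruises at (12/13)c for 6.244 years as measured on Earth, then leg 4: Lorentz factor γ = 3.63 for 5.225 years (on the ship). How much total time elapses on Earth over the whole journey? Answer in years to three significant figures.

Leg 1: γ = 7.097; Δt_1 = 7.097 × 41.60 = 295.2 years.
Leg 2: γ = 8.47; Δt_2 = 8.470 × 39.03 = 330.6 years.
Leg 3: 6.244 years is already measured on Earth.
Leg 4: γ = 3.63; Δt_4 = 3.630 × 5.225 = 18.97 years.
Total: 295.2 + 330.6 + 6.244 + 18.97 years.

Δt = 651 years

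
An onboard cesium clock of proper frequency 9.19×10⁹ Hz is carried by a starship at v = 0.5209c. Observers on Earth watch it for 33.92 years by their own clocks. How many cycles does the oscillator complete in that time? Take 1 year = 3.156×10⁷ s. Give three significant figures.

γ = 1/√(1 − 0.5209²) = 1/√0.7287 = 1.171
During 33.92 years of lab time, the oscillator's proper time advances by τ = Δt/γ = 33.92/1.171 = 28.95 years = 9.138×10⁸ s.
N = f × τ = 9.19×10⁹ × 9.138×10⁸ = 8.398×10¹⁸.

N = 8.40×10¹⁸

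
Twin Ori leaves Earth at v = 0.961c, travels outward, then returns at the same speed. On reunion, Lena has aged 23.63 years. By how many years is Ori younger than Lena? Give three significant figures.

Δt − τ = 17.1 years

γ = 1/√(1 − 0.961²) = 1/√0.07648 = 3.616
Ori's elapsed proper time: τ = 23.63/3.616 = 6.535 years.
Age gap = Δt − τ = 23.63 − 6.535 years.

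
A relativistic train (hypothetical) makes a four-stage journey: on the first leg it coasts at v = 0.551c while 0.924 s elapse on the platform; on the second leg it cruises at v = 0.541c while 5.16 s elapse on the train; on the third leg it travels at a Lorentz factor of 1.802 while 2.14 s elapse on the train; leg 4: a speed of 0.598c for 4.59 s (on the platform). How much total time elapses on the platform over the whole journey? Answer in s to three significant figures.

Δt = 15.5 s

Leg 1: 0.924 s is already measured on the platform.
Leg 2: γ = 1/√(1 − 0.541²) = 1/√0.7073 = 1.189; Δt_2 = 1.189 × 5.16 = 6.135 s.
Leg 3: γ = 1.802; Δt_3 = 1.802 × 2.14 = 3.856 s.
Leg 4: 4.59 s is already measured on the platform.
Total: 0.9240 + 6.135 + 3.856 + 4.590 s.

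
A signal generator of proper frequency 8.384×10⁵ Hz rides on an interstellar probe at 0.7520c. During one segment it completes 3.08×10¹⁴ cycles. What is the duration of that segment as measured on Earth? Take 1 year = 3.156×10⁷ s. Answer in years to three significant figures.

Δt = 17.7 years

γ = 1/√(1 − 0.7520²) = 1/√0.4345 = 1.517
Proper time for N cycles: τ = N/f = 3.08×10¹⁴/(8.384×10⁵) = 3.674×10⁸ s = 11.64 years.
Lab-frame duration Δt = γτ = 1.517 × 11.64 = 17.66 years.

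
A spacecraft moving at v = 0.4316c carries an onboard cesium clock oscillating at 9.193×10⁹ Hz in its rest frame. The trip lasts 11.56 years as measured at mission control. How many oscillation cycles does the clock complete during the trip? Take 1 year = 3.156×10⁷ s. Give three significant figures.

N = 3.03×10¹⁸

γ = 1/√(1 − 0.4316²) = 1/√0.8137 = 1.109
The oscillator's own cycle count is N = f × τ where τ is the proper time aboard the spacecraft. τ = Δt/γ = 11.56/1.109 = 10.43 years = 3.291×10⁸ s.
N = 9.193×10⁹ × 3.291×10⁸ = 3.025×10¹⁸.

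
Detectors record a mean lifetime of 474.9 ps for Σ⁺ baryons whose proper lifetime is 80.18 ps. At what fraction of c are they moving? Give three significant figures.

β = 0.986

γ = Δt/τ₀ = 474.9/80.18 = 5.923
β = √(1 − 1/γ²) = √(1 − 0.02851) = √0.9715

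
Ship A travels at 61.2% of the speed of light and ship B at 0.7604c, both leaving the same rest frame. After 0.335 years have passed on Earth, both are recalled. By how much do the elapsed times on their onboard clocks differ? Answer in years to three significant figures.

A: β = 0.612; γ = 1/√(1 − 0.612²) = 1/√0.6255 = 1.264; τ_A = 0.335/1.264 = 0.2649 years.
B: γ = 1/√(1 − 0.7604²) = 1/√0.4218 = 1.540; τ_B = 0.335/1.540 = 0.2176 years.

|τ_A − τ_B| = 0.0474 years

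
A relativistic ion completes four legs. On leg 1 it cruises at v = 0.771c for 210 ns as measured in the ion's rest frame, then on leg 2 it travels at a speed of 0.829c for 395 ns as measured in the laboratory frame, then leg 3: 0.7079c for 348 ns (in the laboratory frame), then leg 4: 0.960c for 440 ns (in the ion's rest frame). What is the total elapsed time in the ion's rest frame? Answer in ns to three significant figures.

τ = 1120 ns

Leg 1: 210 ns is already measured in the ion's rest frame.
Leg 2: γ = 1/√(1 − 0.829²) = 1/√0.3128 = 1.788; τ_2 = 395/1.788 = 220.9 ns.
Leg 3: γ = 1/√(1 − 0.7079²) = 1/√0.4989 = 1.416; τ_3 = 348/1.416 = 245.8 ns.
Leg 4: 440 ns is already measured in the ion's rest frame.
Total: 210.0 + 220.9 + 245.8 + 440.0 ns.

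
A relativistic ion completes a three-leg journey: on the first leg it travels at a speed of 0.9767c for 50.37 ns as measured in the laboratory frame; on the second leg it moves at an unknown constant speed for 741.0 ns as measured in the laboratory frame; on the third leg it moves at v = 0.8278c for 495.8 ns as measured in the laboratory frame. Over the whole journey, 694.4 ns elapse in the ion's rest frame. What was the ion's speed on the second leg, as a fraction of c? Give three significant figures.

β = 0.837

Leg 1: γ = 1/√(1 − 0.9767²) = 1/√0.04606 = 4.660; τ_1 = 50.37/4.660 = 10.81 ns.
Leg 2: speed unknown; τ_2 = 741.0/γ_2.
Leg 3: γ = 1/√(1 − 0.8278²) = 1/√0.3147 = 1.782; τ_3 = 495.8/1.782 = 278.2 ns.
Total proper time: 10.81 + τ_2 + 278.2 = 694.4, so τ_2 = 694.4 − 289.0 = 405.4 ns.
γ_2 = 741.0/405.4 = 1.828; β = √(1 − 1/γ²) = √0.7006.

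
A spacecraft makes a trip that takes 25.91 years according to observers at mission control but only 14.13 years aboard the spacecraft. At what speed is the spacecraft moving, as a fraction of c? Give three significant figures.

β = 0.838

The proper time is measured aboard the spacecraft (both events occur at the spacecraft's location); Δt is measured at mission control. γ = Δt/τ = 25.91/14.13 = 1.834.
β = √(1 − 1/γ²) = √(1 − 0.2974) = √0.7026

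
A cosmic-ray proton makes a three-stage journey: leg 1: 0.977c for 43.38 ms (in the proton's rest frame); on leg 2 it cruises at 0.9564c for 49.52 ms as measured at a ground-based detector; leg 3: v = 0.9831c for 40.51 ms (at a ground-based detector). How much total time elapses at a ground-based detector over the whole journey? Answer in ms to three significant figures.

Leg 1: γ = 1/√(1 − 0.977²) = 1/√0.04547 = 4.690; Δt_1 = 4.690 × 43.38 = 203.4 ms.
Leg 2: 49.52 ms is already measured at a ground-based detector.
Leg 3: 40.51 ms is already measured at a ground-based detector.
Total: 203.4 + 49.52 + 40.51 ms.

Δt = 293 ms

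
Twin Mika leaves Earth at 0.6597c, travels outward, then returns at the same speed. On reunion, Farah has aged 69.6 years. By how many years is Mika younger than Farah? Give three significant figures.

Δt − τ = 17.3 years

γ = 1/√(1 − 0.6597²) = 1/√0.5648 = 1.331
Mika's elapsed proper time: τ = 69.6/1.331 = 52.31 years.
Age gap = Δt − τ = 69.6 − 52.31 years.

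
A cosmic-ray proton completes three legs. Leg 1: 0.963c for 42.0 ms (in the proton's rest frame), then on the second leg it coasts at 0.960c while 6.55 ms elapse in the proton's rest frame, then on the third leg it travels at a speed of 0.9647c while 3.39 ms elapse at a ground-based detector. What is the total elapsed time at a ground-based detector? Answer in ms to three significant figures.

Δt = 183 ms

Leg 1: γ = 1/√(1 − 0.963²) = 1/√0.07263 = 3.711; Δt_1 = 3.711 × 42.0 = 155.8 ms.
Leg 2: γ = 1/√(1 − 0.960²) = 25/7 ≈ 3.571; Δt_2 = 3.571 × 6.55 = 23.39 ms.
Leg 3: 3.39 ms is already measured at a ground-based detector.
Total: 155.8 + 23.39 + 3.390 ms.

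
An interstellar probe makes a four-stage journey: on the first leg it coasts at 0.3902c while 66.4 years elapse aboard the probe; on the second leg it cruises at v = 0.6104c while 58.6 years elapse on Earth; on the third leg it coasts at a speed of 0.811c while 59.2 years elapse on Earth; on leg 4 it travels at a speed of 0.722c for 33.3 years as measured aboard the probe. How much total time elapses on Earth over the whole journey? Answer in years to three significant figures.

Leg 1: γ = 1/√(1 − 0.3902²) = 1/√0.8477 = 1.086; Δt_1 = 1.086 × 66.4 = 72.12 years.
Leg 2: 58.6 years is already measured on Earth.
Leg 3: 59.2 years is already measured on Earth.
Leg 4: γ = 1/√(1 − 0.722²) = 1/√0.4787 = 1.445; Δt_4 = 1.445 × 33.3 = 48.13 years.
Total: 72.12 + 58.60 + 59.20 + 48.13 years.

Δt = 238 years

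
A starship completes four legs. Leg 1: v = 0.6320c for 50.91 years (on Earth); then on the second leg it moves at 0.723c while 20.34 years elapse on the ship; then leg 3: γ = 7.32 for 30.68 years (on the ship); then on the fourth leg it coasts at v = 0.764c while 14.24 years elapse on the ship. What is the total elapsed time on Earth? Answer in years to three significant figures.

Δt = 327 years

Leg 1: 50.91 years is already measured on Earth.
Leg 2: γ = 1/√(1 − 0.723²) = 1/√0.4773 = 1.447; Δt_2 = 1.447 × 20.34 = 29.44 years.
Leg 3: γ = 7.32; Δt_3 = 7.320 × 30.68 = 224.6 years.
Leg 4: γ = 1/√(1 − 0.764²) = 1/√0.4163 = 1.550; Δt_4 = 1.550 × 14.24 = 22.07 years.
Total: 50.91 + 29.44 + 224.6 + 22.07 years.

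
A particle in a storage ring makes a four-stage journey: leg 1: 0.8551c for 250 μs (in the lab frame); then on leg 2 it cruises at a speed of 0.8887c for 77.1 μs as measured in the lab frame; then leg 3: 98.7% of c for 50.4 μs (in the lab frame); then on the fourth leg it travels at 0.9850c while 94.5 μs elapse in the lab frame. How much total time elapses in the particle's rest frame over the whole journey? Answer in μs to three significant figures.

Leg 1: γ = 1/√(1 − 0.8551²) = 1/√0.2688 = 1.929; τ_1 = 250/1.929 = 129.6 μs.
Leg 2: γ = 1/√(1 − 0.8887²) = 1/√0.2102 = 2.181; τ_2 = 77.1/2.181 = 35.35 μs.
Leg 3: β = 0.987; γ = 1/√(1 − 0.987²) = 1/√0.02583 = 6.222; τ_3 = 50.4/6.222 = 8.100 μs.
Leg 4: γ = 1/√(1 − 0.9850²) = 1/√0.02977 = 5.795; τ_4 = 94.5/5.795 = 16.31 μs.
Total: 129.6 + 35.35 + 8.100 + 16.31 μs.

τ = 189 μs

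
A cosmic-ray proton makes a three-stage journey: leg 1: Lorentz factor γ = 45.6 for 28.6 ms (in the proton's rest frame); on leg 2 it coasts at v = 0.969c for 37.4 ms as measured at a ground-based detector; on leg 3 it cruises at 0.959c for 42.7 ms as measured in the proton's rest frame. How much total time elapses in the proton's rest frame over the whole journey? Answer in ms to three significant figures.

τ = 80.5 ms

Leg 1: 28.6 ms is already measured in the proton's rest frame.
Leg 2: γ = 1/√(1 − 0.969²) = 1/√0.06104 = 4.048; τ_2 = 37.4/4.048 = 9.240 ms.
Leg 3: 42.7 ms is already measured in the proton's rest frame.
Total: 28.60 + 9.240 + 42.70 ms.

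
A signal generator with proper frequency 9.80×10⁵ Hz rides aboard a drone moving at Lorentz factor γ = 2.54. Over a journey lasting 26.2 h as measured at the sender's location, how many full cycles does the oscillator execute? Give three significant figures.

N = 3.64×10¹⁰

γ = 2.54
The oscillator's own cycle count is N = f × τ where τ is the proper time aboard the drone. τ = Δt/γ = 26.2/2.540 = 10.31 h = 3.713×10⁴ s.
N = 9.80×10⁵ × 3.713×10⁴ = 3.639×10¹⁰.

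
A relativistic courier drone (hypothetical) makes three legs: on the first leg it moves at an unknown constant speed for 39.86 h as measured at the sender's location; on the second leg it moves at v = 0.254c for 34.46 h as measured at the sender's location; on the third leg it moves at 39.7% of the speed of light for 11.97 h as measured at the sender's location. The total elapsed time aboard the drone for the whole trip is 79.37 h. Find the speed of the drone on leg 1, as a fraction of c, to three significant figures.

Leg 1: speed unknown; τ_1 = 39.86/γ_1.
Leg 2: γ = 1/√(1 − 0.254²) = 1/√0.9355 = 1.034; τ_2 = 34.46/1.034 = 33.33 h.
Leg 3: β = 0.397; γ = 1/√(1 − 0.397²) = 1/√0.8424 = 1.090; τ_3 = 11.97/1.090 = 10.99 h.
Total proper time: τ_1 + 33.33 + 10.99 = 79.37, so τ_1 = 79.37 − 44.32 = 35.05 h.
γ_1 = 39.86/35.05 = 1.137; β = √(1 − 1/γ²) = √0.2266.

β = 0.476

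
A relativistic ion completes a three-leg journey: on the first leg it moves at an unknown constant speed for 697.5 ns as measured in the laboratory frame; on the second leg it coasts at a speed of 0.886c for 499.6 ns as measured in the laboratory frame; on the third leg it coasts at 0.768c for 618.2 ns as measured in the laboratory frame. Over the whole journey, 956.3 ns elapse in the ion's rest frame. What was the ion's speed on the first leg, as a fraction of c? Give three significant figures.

Leg 1: speed unknown; τ_1 = 697.5/γ_1.
Leg 2: γ = 1/√(1 − 0.886²) = 1/√0.2150 = 2.157; τ_2 = 499.6/2.157 = 231.7 ns.
Leg 3: γ = 1/√(1 − 0.768²) = 1/√0.4102 = 1.561; τ_3 = 618.2/1.561 = 395.9 ns.
Total proper time: τ_1 + 231.7 + 395.9 = 956.3, so τ_1 = 956.3 − 627.6 = 328.7 ns.
γ_1 = 697.5/328.7 = 2.122; β = √(1 − 1/γ²) = √0.7779.

β = 0.882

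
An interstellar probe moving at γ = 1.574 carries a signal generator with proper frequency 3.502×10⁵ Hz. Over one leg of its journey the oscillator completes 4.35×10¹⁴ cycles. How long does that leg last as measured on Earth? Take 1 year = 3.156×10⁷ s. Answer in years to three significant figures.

γ = 1.574
Proper time for N cycles: τ = N/f = 4.35×10¹⁴/(3.502×10⁵) = 1.242×10⁹ s = 39.36 years.
Lab-frame duration Δt = γτ = 1.574 × 39.36 = 61.95 years.

Δt = 61.9 years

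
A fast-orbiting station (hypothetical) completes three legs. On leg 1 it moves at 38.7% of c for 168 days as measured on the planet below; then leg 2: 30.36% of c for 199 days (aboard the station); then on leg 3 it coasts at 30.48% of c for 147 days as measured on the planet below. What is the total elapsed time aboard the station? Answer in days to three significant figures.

τ = 494 days

Leg 1: β = 0.387; γ = 1/√(1 − 0.387²) = 1/√0.8502 = 1.085; τ_1 = 168/1.085 = 154.9 days.
Leg 2: 199 days is already measured aboard the station.
Leg 3: β = 0.3048; γ = 1/√(1 − 0.3048²) = 1/√0.9071 = 1.050; τ_3 = 147/1.050 = 140.0 days.
Total: 154.9 + 199.0 + 140.0 days.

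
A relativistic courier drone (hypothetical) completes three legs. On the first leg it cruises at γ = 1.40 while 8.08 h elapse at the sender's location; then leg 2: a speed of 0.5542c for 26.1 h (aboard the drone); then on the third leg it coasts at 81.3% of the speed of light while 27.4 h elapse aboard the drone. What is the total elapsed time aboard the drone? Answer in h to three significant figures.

τ = 59.3 h

Leg 1: γ = 1.40; τ_1 = 8.08/1.400 = 5.771 h.
Leg 2: 26.1 h is already measured aboard the drone.
Leg 3: 27.4 h is already measured aboard the drone.
Total: 5.771 + 26.10 + 27.40 h.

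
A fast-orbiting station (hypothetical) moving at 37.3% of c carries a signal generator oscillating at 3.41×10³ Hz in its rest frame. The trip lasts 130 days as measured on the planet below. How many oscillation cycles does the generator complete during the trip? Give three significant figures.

N = 3.55×10¹⁰

β = 0.373; γ = 1/√(1 − 0.373²) = 1/√0.8609 = 1.078
The oscillator's own cycle count is N = f × τ where τ is the proper time aboard the station. τ = Δt/γ = 130/1.078 = 120.6 days = 1.042×10⁷ s.
N = 3.41×10³ × 1.042×10⁷ = 3.554×10¹⁰.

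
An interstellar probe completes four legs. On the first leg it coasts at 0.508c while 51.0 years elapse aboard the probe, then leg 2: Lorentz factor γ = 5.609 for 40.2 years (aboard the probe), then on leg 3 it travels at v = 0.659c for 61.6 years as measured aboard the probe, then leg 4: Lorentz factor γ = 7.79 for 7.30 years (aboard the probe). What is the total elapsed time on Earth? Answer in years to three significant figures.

Leg 1: γ = 1/√(1 − 0.508²) = 1/√0.7419 = 1.161; Δt_1 = 1.161 × 51.0 = 59.21 years.
Leg 2: γ = 5.609; Δt_2 = 5.609 × 40.2 = 225.5 years.
Leg 3: γ = 1/√(1 − 0.659²) = 1/√0.5657 = 1.330; Δt_3 = 1.330 × 61.6 = 81.90 years.
Leg 4: γ = 7.79; Δt_4 = 7.790 × 7.30 = 56.87 years.
Total: 59.21 + 225.5 + 81.90 + 56.87 years.

Δt = 423 years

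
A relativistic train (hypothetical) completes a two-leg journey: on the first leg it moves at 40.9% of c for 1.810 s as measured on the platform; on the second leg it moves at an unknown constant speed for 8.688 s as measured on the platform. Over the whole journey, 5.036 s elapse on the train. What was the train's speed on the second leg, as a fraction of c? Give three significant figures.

β = 0.921

Leg 1: β = 0.409; γ = 1/√(1 − 0.409²) = 1/√0.8327 = 1.096; τ_1 = 1.810/1.096 = 1.652 s.
Leg 2: speed unknown; τ_2 = 8.688/γ_2.
Total proper time: 1.652 + τ_2 = 5.036, so τ_2 = 5.036 − 1.652 = 3.384 s.
γ_2 = 8.688/3.384 = 2.567; β = √(1 − 1/γ²) = √0.8483.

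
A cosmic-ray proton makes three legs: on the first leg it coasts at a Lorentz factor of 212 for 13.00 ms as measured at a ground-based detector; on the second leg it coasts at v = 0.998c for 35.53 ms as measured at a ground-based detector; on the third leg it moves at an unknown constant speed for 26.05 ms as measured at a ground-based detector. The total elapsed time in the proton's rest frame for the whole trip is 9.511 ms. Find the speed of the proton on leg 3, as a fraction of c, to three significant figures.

Leg 1: γ = 212; τ_1 = 13.00/212.0 = 0.06132 ms.
Leg 2: γ = 1/√(1 − 0.998²) = 1/√0.003996 = 15.82; τ_2 = 35.53/15.82 = 2.246 ms.
Leg 3: speed unknown; τ_3 = 26.05/γ_3.
Total proper time: 0.06132 + 2.246 + τ_3 = 9.511, so τ_3 = 9.511 − 2.307 = 7.204 ms.
γ_3 = 26.05/7.204 = 3.616; β = √(1 − 1/γ²) = √0.9235.

β = 0.961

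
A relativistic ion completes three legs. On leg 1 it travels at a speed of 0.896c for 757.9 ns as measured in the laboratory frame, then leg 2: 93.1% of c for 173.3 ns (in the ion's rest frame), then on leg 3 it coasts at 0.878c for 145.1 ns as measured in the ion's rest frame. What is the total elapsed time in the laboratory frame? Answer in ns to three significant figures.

Leg 1: 757.9 ns is already measured in the laboratory frame.
Leg 2: β = 0.931; γ = 1/√(1 − 0.931²) = 1/√0.1332 = 2.740; Δt_2 = 2.740 × 173.3 = 474.8 ns.
Leg 3: γ = 1/√(1 − 0.878²) = 1/√0.2291 = 2.089; Δt_3 = 2.089 × 145.1 = 303.1 ns.
Total: 757.9 + 474.8 + 303.1 ns.

Δt = 1540 ns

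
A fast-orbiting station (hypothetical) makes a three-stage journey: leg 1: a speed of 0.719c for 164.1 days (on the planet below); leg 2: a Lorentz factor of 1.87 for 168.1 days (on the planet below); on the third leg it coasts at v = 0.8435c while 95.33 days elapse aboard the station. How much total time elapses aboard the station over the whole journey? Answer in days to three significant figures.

τ = 299 days

Leg 1: γ = 1/√(1 − 0.719²) = 1/√0.4830 = 1.439; τ_1 = 164.1/1.439 = 114.1 days.
Leg 2: γ = 1.87; τ_2 = 168.1/1.870 = 89.89 days.
Leg 3: 95.33 days is already measured aboard the station.
Total: 114.1 + 89.89 + 95.33 days.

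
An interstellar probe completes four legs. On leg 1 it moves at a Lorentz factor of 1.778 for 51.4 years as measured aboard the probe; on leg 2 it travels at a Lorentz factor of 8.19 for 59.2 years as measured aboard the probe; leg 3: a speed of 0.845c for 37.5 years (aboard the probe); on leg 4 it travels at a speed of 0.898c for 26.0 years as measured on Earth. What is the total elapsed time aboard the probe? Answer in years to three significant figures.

τ = 160 years

Leg 1: 51.4 years is already measured aboard the probe.
Leg 2: 59.2 years is already measured aboard the probe.
Leg 3: 37.5 years is already measured aboard the probe.
Leg 4: γ = 1/√(1 − 0.898²) = 1/√0.1936 = 2.273; τ_4 = 26.0/2.273 = 11.44 years.
Total: 51.40 + 59.20 + 37.50 + 11.44 years.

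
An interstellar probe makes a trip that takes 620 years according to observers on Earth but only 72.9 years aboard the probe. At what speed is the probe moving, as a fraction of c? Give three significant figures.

The proper time is measured aboard the probe (both events occur at the probe's location); Δt is measured on Earth. γ = Δt/τ = 620/72.9 = 8.505.
β = √(1 − 1/γ²) = √(1 − 0.01383) = √0.9862

β = 0.993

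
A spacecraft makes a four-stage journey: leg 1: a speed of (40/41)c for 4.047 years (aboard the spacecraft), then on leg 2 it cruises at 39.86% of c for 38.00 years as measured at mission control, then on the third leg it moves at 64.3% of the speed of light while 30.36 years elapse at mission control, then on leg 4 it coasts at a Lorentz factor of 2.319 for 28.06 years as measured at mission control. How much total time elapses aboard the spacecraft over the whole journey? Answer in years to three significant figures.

Leg 1: 4.047 years is already measured aboard the spacecraft.
Leg 2: β = 0.3986; γ = 1/√(1 − 0.3986²) = 1/√0.8411 = 1.090; τ_2 = 38.00/1.090 = 34.85 years.
Leg 3: β = 0.643; γ = 1/√(1 − 0.643²) = 1/√0.5866 = 1.306; τ_3 = 30.36/1.306 = 23.25 years.
Leg 4: γ = 2.319; τ_4 = 28.06/2.319 = 12.10 years.
Total: 4.047 + 34.85 + 23.25 + 12.10 years.

τ = 74.2 years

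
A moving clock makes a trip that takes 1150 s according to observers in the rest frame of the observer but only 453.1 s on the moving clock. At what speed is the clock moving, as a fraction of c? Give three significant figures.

β = 0.919

The proper time is measured on the moving clock (both events occur at the clock's location); Δt is measured in the rest frame of the observer. γ = Δt/τ = 1150/453.1 = 2.538.
β = √(1 − 1/γ²) = √(1 − 0.1552) = √0.8448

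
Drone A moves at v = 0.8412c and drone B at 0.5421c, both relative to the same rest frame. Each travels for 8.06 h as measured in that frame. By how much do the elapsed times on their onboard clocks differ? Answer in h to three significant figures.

A: γ = 1/√(1 − 0.8412²) = 1/√0.2924 = 1.849; τ_A = 8.06/1.849 = 4.358 h.
B: γ = 1/√(1 − 0.5421²) = 1/√0.7061 = 1.190; τ_B = 8.06/1.190 = 6.773 h.

|τ_A − τ_B| = 2.41 h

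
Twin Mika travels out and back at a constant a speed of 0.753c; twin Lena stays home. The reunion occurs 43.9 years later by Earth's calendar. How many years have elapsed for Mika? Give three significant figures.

τ = 28.9 years

γ = 1/√(1 − 0.753²) = 1/√0.4330 = 1.520
Mika's clock measures proper time along the trip: τ = Δt/γ = 43.9/1.520 years.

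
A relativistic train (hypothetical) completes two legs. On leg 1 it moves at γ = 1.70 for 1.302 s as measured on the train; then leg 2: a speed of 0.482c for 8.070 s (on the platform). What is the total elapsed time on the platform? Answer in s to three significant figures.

Δt = 10.3 s

Leg 1: γ = 1.70; Δt_1 = 1.700 × 1.302 = 2.213 s.
Leg 2: 8.070 s is already measured on the platform.
Total: 2.213 + 8.070 s.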